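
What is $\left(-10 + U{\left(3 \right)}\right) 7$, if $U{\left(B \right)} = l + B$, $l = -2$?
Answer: $-63$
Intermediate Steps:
$U{\left(B \right)} = -2 + B$
$\left(-10 + U{\left(3 \right)}\right) 7 = \left(-10 + \left(-2 + 3\right)\right) 7 = \left(-10 + 1\right) 7 = \left(-9\right) 7 = -63$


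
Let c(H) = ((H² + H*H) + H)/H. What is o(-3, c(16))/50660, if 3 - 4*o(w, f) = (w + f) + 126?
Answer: -9/11920 ≈ -0.00075503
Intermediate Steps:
c(H) = (H + 2*H²)/H (c(H) = ((H² + H²) + H)/H = (2*H² + H)/H = (H + 2*H²)/H)
o(w, f) = -123/4 - f/4 - w/4 (o(w, f) = ¾ - ((w + f) + 126)/4 = ¾ - ((f + w) + 126)/4 = ¾ - (126 + f + w)/4 = ¾ + (-63/2 - f/4 - w/4) = -123/4 - f/4 - w/4)
o(-3, c(16))/50660 = (-123/4 - (1 + 2*16)/4 - ¼*(-3))/50660 = (-123/4 - (1 + 32)/4 + ¾)*(1/50660) = (-123/4 - ¼*33 + ¾)*(1/50660) = (-123/4 - 33/4 + ¾)*(1/50660) = -153/4*1/50660 = -9/11920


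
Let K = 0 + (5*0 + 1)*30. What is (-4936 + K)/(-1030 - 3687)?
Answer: 4906/4717 ≈ 1.0401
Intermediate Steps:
K = 30 (K = 0 + (0 + 1)*30 = 0 + 1*30 = 0 + 30 = 30)
(-4936 + K)/(-1030 - 3687) = (-4936 + 30)/(-1030 - 3687) = -4906/(-4717) = -4906*(-1/4717) = 4906/4717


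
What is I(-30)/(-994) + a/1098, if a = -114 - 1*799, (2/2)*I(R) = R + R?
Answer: -420821/545706 ≈ -0.77115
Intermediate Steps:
I(R) = 2*R (I(R) = R + R = 2*R)
a = -913 (a = -114 - 799 = -913)
I(-30)/(-994) + a/1098 = (2*(-30))/(-994) - 913/1098 = -60*(-1/994) - 913*1/1098 = 30/497 - 913/1098 = -420821/545706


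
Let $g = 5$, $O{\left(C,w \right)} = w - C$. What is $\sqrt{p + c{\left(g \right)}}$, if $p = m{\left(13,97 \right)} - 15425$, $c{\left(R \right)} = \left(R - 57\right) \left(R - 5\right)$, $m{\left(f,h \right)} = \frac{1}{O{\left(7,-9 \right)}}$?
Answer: $\frac{i \sqrt{246801}}{4} \approx 124.2 i$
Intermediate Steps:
$m{\left(f,h \right)} = - \frac{1}{16}$ ($m{\left(f,h \right)} = \frac{1}{-9 - 7} = \frac{1}{-16} = - \frac{1}{16}$)
$c{\left(R \right)} = \left(-57 + R\right) \left(-5 + R\right)$
$p = - \frac{246801}{16}$ ($p = - \frac{1}{16} - 15425 = - \frac{246801}{16} \approx -15425.0$)
$\sqrt{p + c{\left(g \right)}} = \sqrt{- \frac{246801}{16} + \left(285 + 5^{2} - 310\right)} = \sqrt{- \frac{246801}{16} + \left(285 + 25 - 310\right)} = \sqrt{- \frac{246801}{16} + 0} = \sqrt{- \frac{246801}{16}} = \frac{i \sqrt{246801}}{4}$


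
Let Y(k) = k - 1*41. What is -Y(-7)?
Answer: 48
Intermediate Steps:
Y(k) = -41 + k (Y(k) = k - 41 = -41 + k)
-Y(-7) = -(-41 - 7) = -1*(-48) = 48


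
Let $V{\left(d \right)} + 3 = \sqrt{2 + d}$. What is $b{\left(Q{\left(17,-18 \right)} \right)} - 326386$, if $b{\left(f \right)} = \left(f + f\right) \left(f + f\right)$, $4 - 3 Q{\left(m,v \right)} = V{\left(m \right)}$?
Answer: $- \frac{2937202}{9} - \frac{56 \sqrt{19}}{9} \approx -3.2638 \cdot 10^{5}$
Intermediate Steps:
$V{\left(d \right)} = -3 + \sqrt{2 + d}$
$Q{\left(m,v \right)} = \frac{7}{3} - \frac{\sqrt{2 + m}}{3}$ ($Q{\left(m,v \right)} = \frac{4}{3} - \frac{-3 + \sqrt{2 + m}}{3} = \frac{4}{3} - \left(-1 + \frac{\sqrt{2 + m}}{3}\right) = \frac{7}{3} - \frac{\sqrt{2 + m}}{3}$)
$b{\left(f \right)} = 4 f^{2}$ ($b{\left(f \right)} = 2 f 2 f = 4 f^{2}$)
$b{\left(Q{\left(17,-18 \right)} \right)} - 326386 = 4 \left(\frac{7}{3} - \frac{\sqrt{2 + 17}}{3}\right)^{2} - 326386 = 4 \left(\frac{7}{3} - \frac{\sqrt{19}}{3}\right)^{2} - 326386 = -326386 + 4 \left(\frac{7}{3} - \frac{\sqrt{19}}{3}\right)^{2}$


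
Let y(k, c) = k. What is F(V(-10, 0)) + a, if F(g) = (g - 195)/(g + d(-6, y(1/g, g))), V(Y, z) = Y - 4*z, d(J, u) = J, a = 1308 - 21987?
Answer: -330659/16 ≈ -20666.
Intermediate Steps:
a = -20679
F(g) = (-195 + g)/(-6 + g) (F(g) = (g - 195)/(g - 6) = (-195 + g)/(-6 + g))
F(V(-10, 0)) + a = (-195 + (-10 - 4*0))/(-6 + (-10 - 4*0)) - 20679 = (-195 + (-10 + 0))/(-6 + (-10 + 0)) - 20679 = (-195 - 10)/(-6 - 10) - 20679 = -205/(-16) - 20679 = -1/16*(-205) - 20679 = 205/16 - 20679 = -330659/16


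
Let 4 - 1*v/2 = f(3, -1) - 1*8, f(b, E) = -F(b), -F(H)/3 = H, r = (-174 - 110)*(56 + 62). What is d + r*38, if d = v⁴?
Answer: -1272160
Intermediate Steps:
r = -33512 (r = -284*118 = -33512)
F(H) = -3*H
f(b, E) = 3*b (f(b, E) = -(-3)*b = 3*b)
v = 6 (v = 8 - 2*(3*3 - 1*8) = 8 - 2*(9 - 8) = 8 - 2*1 = 8 - 2 = 6)
d = 1296 (d = 6⁴ = 1296)
d + r*38 = 1296 - 33512*38 = 1296 - 1273456 = -1272160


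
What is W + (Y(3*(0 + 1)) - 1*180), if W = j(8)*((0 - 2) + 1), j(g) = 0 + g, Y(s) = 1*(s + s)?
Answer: -182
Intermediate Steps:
Y(s) = 2*s (Y(s) = 1*(2*s) = 2*s)
j(g) = g
W = -8 (W = 8*((0 - 2) + 1) = 8*(-2 + 1) = 8*(-1) = -8)
W + (Y(3*(0 + 1)) - 1*180) = -8 + (2*(3*(0 + 1)) - 1*180) = -8 + (2*(3*1) - 180) = -8 + (2*3 - 180) = -8 + (6 - 180) = -8 - 174 = -182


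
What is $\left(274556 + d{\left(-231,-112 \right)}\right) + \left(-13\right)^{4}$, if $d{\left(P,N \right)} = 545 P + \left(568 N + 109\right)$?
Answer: $113715$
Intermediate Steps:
$d{\left(P,N \right)} = 109 + 545 P + 568 N$ ($d{\left(P,N \right)} = 545 P + \left(109 + 568 N\right) = 109 + 545 P + 568 N$)
$\left(274556 + d{\left(-231,-112 \right)}\right) + \left(-13\right)^{4} = \left(274556 + \left(109 + 545 \left(-231\right) + 568 \left(-112\right)\right)\right) + \left(-13\right)^{4} = \left(274556 - 189402\right) + 28561 = 85154 + 28561 = 113715$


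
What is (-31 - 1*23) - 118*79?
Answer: -9376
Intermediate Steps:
(-31 - 1*23) - 118*79 = (-31 - 23) - 9322 = -54 - 9322 = -9376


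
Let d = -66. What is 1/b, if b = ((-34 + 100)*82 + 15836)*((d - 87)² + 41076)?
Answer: 1/1370177280 ≈ 7.2983e-10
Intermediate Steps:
b = 1370177280 (b = ((-34 + 100)*82 + 15836)*((-66 - 87)² + 41076) = (66*82 + 15836)*((-153)² + 41076) = (5412 + 15836)*(23409 + 41076) = 21248*64485 = 1370177280)
1/b = 1/1370177280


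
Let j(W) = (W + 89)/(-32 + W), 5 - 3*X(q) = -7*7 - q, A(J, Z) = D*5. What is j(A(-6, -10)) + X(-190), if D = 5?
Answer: -1294/21 ≈ -61.619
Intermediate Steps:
A(J, Z) = 25 (A(J, Z) = 5*5 = 25)
X(q) = 18 + q/3 (X(q) = 5/3 - (-7*7 - q)/3 = 5/3 - (-49 - q)/3 = 5/3 + (49/3 + q/3) = 18 + q/3)
j(W) = (89 + W)/(-32 + W)
j(A(-6, -10)) + X(-190) = (89 + 25)/(-32 + 25) + (18 + (1/3)*(-190)) = 114/(-7) + (18 - 190/3) = -1/7*114 - 136/3 = -114/7 - 136/3 = -1294/21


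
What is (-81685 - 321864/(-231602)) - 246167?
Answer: -37965428520/115801 ≈ -3.2785e+5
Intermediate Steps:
(-81685 - 321864/(-231602)) - 246167 = (-81685 - 321864*(-1/231602)) - 246167 = (-81685 + 160932/115801) - 246167 = -9459043753/115801 - 246167 = -37965428520/115801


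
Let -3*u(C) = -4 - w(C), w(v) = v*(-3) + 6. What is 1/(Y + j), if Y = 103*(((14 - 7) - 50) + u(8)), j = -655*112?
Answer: -3/234809 ≈ -1.2776e-5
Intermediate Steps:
w(v) = 6 - 3*v (w(v) = -3*v + 6 = 6 - 3*v)
j = -73360
u(C) = 10/3 - C (u(C) = -(-4 - (6 - 3*C))/3 = -(-4 + (-6 + 3*C))/3 = -(-10 + 3*C)/3 = 10/3 - C)
Y = -14729/3 (Y = 103*(((14 - 7) - 50) + (10/3 - 1*8)) = 103*((7 - 50) + (10/3 - 8)) = 103*(-43 - 14/3) = 103*(-143/3) = -14729/3 ≈ -4909.7)
1/(Y + j) = 1/(-14729/3 - 73360) = 1/(-234809/3) = -3/234809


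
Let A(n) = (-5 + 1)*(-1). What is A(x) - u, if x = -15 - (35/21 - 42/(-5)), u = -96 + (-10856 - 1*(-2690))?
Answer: 8266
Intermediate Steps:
u = -8262 (u = -96 + (-10856 + 2690) = -96 - 8166 = -8262)
x = -376/15 (x = -15 - (35*(1/21) - 42*(-1/5)) = -15 - (5/3 + 42/5) = -15 - 1*151/15 = -15 - 151/15 = -376/15 ≈ -25.067)
A(n) = 4 (A(n) = -4*(-1) = 4)
A(x) - u = 4 - 1*(-8262) = 4 + 8262 = 8266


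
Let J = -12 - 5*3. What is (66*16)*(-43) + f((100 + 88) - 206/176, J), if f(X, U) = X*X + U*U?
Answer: -75687695/7744 ≈ -9773.7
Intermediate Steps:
J = -27 (J = -12 - 15 = -27)
f(X, U) = U² + X² (f(X, U) = X² + U² = U² + X²)
(66*16)*(-43) + f((100 + 88) - 206/176, J) = (66*16)*(-43) + ((-27)² + ((100 + 88) - 206/176)²) = 1056*(-43) + (729 + (188 - 206*1/176)²) = -45408 + (729 + (188 - 103/88)²) = -45408 + (729 + (16441/88)²) = -45408 + (729 + 270306481/7744) = -45408 + 275951857/7744 = -75687695/7744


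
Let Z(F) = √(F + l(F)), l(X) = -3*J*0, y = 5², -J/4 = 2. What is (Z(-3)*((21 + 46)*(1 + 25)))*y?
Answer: 43550*I*√3 ≈ 75431.0*I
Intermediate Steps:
J = -8 (J = -4*2 = -8)
y = 25
l(X) = 0 (l(X) = -3*(-8)*0 = 24*0 = 0)
Z(F) = √F (Z(F) = √(F + 0) = √F)
(Z(-3)*((21 + 46)*(1 + 25)))*y = (√(-3)*((21 + 46)*(1 + 25)))*25 = ((I*√3)*(67*26))*25 = ((I*√3)*1742)*25 = (1742*I*√3)*25 = 43550*I*√3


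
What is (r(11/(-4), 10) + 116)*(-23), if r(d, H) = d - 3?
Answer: -10143/4 ≈ -2535.8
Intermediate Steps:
r(d, H) = -3 + d
(r(11/(-4), 10) + 116)*(-23) = ((-3 + 11/(-4)) + 116)*(-23) = ((-3 + 11*(-¼)) + 116)*(-23) = ((-3 - 11/4) + 116)*(-23) = (-23/4 + 116)*(-23) = (441/4)*(-23) = -10143/4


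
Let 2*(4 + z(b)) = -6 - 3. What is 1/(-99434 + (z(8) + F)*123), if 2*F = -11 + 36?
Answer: -1/98942 ≈ -1.0107e-5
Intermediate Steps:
F = 25/2 (F = (-11 + 36)/2 = (½)*25 = 25/2 ≈ 12.500)
z(b) = -17/2 (z(b) = -4 + (-6 - 3)/2 = -4 + (½)*(-9) = -4 - 9/2 = -17/2)
1/(-99434 + (z(8) + F)*123) = 1/(-99434 + (-17/2 + 25/2)*123) = 1/(-99434 + 4*123) = 1/(-99434 + 492) = 1/(-98942) = -1/98942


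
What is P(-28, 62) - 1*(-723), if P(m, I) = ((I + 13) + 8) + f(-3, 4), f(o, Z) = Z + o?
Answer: 807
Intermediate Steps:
P(m, I) = 22 + I (P(m, I) = ((I + 13) + 8) + (4 - 3) = ((13 + I) + 8) + 1 = (21 + I) + 1 = 22 + I)
P(-28, 62) - 1*(-723) = (22 + 62) - 1*(-723) = 84 + 723 = 807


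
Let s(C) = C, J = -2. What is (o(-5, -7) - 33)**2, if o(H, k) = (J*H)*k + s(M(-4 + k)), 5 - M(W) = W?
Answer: 7569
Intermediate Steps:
M(W) = 5 - W
o(H, k) = 9 - k - 2*H*k (o(H, k) = (-2*H)*k + (5 - (-4 + k)) = -2*H*k + (5 + (4 - k)) = -2*H*k + (9 - k) = 9 - k - 2*H*k)
(o(-5, -7) - 33)**2 = ((9 - 1*(-7) - 2*(-5)*(-7)) - 33)**2 = ((9 + 7 - 70) - 33)**2 = (-54 - 33)**2 = (-87)**2 = 7569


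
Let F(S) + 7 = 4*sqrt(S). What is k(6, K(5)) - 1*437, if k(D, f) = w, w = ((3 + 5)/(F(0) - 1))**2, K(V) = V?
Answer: -436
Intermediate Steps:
F(S) = -7 + 4*sqrt(S)
w = 1 (w = ((3 + 5)/((-7 + 4*sqrt(0)) - 1))**2 = (8/((-7 + 4*0) - 1))**2 = (8/((-7 + 0) - 1))**2 = (8/(-7 - 1))**2 = (8/(-8))**2 = (8*(-1/8))**2 = (-1)**2 = 1)
k(D, f) = 1
k(6, K(5)) - 1*437 = 1 - 1*437 = 1 - 437 = -436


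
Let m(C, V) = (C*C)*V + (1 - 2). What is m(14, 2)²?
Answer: 152881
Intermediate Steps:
m(C, V) = -1 + V*C² (m(C, V) = C²*V - 1 = V*C² - 1 = -1 + V*C²)
m(14, 2)² = (-1 + 2*14²)² = (-1 + 2*196)² = (-1 + 392)² = 391² = 152881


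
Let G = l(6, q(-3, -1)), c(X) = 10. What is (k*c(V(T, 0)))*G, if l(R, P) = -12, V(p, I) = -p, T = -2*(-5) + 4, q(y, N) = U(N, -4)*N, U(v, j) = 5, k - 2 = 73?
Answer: -9000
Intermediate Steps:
k = 75 (k = 2 + 73 = 75)
q(y, N) = 5*N
T = 14 (T = 10 + 4 = 14)
G = -12
(k*c(V(T, 0)))*G = (75*10)*(-12) = 750*(-12) = -9000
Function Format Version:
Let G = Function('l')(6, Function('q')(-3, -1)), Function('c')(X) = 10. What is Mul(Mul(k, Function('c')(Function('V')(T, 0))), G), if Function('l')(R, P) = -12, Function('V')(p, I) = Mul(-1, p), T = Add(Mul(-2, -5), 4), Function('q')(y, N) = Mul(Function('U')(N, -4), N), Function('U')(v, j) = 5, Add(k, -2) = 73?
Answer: -9000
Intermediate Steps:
k = 75 (k = Add(2, 73) = 75)
Function('q')(y, N) = Mul(5, N)
T = 14 (T = Add(10, 4) = 14)
G = -12
Mul(Mul(k, Function('c')(Function('V')(T, 0))), G) = Mul(Mul(75, 10), -12) = Mul(750, -12) = -9000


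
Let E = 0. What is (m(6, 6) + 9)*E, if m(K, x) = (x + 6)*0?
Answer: 0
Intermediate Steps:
m(K, x) = 0 (m(K, x) = (6 + x)*0 = 0)
(m(6, 6) + 9)*E = (0 + 9)*0 = 9*0 = 0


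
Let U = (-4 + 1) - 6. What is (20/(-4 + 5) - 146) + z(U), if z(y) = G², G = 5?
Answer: -101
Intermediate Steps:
U = -9 (U = -3 - 6 = -9)
z(y) = 25 (z(y) = 5² = 25)
(20/(-4 + 5) - 146) + z(U) = (20/(-4 + 5) - 146) + 25 = (20/1 - 146) + 25 = (1*20 - 146) + 25 = (20 - 146) + 25 = -126 + 25 = -101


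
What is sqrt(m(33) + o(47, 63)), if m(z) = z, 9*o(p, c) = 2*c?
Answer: sqrt(47) ≈ 6.8557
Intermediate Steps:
o(p, c) = 2*c/9 (o(p, c) = (2*c)/9 = 2*c/9)
sqrt(m(33) + o(47, 63)) = sqrt(33 + (2/9)*63) = sqrt(33 + 14) = sqrt(47)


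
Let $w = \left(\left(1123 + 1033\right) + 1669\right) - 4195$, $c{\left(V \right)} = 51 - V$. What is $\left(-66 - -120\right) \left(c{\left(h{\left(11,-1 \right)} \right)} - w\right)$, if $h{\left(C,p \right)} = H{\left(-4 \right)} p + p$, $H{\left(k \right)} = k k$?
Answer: $23652$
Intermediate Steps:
$H{\left(k \right)} = k^{2}$
$h{\left(C,p \right)} = 17 p$ ($h{\left(C,p \right)} = \left(-4\right)^{2} p + p = 16 p + p = 17 p$)
$w = -370$ ($w = \left(2156 + 1669\right) - 4195 = 3825 - 4195 = -370$)
$\left(-66 - -120\right) \left(c{\left(h{\left(11,-1 \right)} \right)} - w\right) = \left(-66 - -120\right) \left(\left(51 - 17 \left(-1\right)\right) - -370\right) = \left(-66 + 120\right) \left(\left(51 - -17\right) + 370\right) = 54 \left(\left(51 + 17\right) + 370\right) = 54 \left(68 + 370\right) = 54 \cdot 438 = 23652$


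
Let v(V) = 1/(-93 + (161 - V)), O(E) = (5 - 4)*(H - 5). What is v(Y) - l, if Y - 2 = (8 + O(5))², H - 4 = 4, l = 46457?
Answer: -2555136/55 ≈ -46457.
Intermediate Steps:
H = 8 (H = 4 + 4 = 8)
O(E) = 3 (O(E) = (5 - 4)*(8 - 5) = 1*3 = 3)
Y = 123 (Y = 2 + (8 + 3)² = 2 + 11² = 2 + 121 = 123)
v(V) = 1/(68 - V)
v(Y) - l = -1/(-68 + 123) - 1*46457 = -1/55 - 46457 = -2555136/55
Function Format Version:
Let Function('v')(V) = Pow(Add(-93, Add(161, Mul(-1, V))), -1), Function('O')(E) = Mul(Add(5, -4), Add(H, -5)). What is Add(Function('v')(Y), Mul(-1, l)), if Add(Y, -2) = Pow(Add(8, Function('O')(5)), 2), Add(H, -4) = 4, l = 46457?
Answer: Rational(-2555136, 55) ≈ -46457.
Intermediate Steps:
H = 8 (H = Add(4, 4) = 8)
Function('O')(E) = 3 (Function('O')(E) = Mul(Add(5, -4), Add(8, -5)) = Mul(1, 3) = 3)
Y = 123 (Y = Add(2, Pow(Add(8, 3), 2)) = Add(2, Pow(11, 2)) = Add(2, 121) = 123)
Function('v')(V) = Pow(Add(68, Mul(-1, V)), -1)
Add(Function('v')(Y), Mul(-1, l)) = Add(Mul(-1, Pow(Add(-68, 123), -1)), Mul(-1, 46457)) = Add(Mul(-1, Pow(55, -1)), -46457) = Add(Mul(-1, Rational(1, 55)), -46457) = Add(Rational(-1, 55), -46457) = Rational(-2555136, 55)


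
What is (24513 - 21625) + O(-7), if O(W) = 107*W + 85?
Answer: 2224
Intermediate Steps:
O(W) = 85 + 107*W
(24513 - 21625) + O(-7) = (24513 - 21625) + (85 + 107*(-7)) = 2888 + (85 - 749) = 2888 - 664 = 2224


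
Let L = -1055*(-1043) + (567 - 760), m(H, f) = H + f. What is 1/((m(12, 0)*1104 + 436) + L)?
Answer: 1/1113856 ≈ 8.9778e-7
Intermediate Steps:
L = 1100172 (L = 1100365 - 193 = 1100172)
1/((m(12, 0)*1104 + 436) + L) = 1/(((12 + 0)*1104 + 436) + 1100172) = 1/((12*1104 + 436) + 1100172) = 1/((13248 + 436) + 1100172) = 1/(13684 + 1100172) = 1/1113856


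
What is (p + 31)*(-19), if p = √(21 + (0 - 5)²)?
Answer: -589 - 19*√46 ≈ -717.86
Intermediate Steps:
p = √46 (p = √(21 + (-5)²) = √(21 + 25) = √46 ≈ 6.7823)
(p + 31)*(-19) = (√46 + 31)*(-19) = (31 + √46)*(-19) = -589 - 19*√46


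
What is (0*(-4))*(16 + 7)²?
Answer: 0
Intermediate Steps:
(0*(-4))*(16 + 7)² = 0*23² = 0*529 = 0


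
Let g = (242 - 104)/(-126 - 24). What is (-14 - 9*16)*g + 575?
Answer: 18009/25 ≈ 720.36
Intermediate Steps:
g = -23/25 (g = 138/(-150) = 138*(-1/150) = -23/25 ≈ -0.92000)
(-14 - 9*16)*g + 575 = (-14 - 9*16)*(-23/25) + 575 = (-14 - 144)*(-23/25) + 575 = -158*(-23/25) + 575 = 3634/25 + 575 = 18009/25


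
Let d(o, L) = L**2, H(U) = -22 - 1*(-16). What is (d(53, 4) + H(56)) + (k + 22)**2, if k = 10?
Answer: 1034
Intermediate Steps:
H(U) = -6 (H(U) = -22 + 16 = -6)
(d(53, 4) + H(56)) + (k + 22)**2 = (4**2 - 6) + (10 + 22)**2 = (16 - 6) + 32**2 = 10 + 1024 = 1034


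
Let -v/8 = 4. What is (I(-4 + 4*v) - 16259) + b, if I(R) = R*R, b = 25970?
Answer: 27135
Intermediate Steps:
v = -32 (v = -8*4 = -32)
I(R) = R²
(I(-4 + 4*v) - 16259) + b = ((-4 + 4*(-32))² - 16259) + 25970 = ((-4 - 128)² - 16259) + 25970 = ((-132)² - 16259) + 25970 = (17424 - 16259) + 25970 = 1165 + 25970 = 27135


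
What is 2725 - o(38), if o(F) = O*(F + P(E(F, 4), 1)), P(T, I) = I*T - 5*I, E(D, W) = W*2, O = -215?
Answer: 11540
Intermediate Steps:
E(D, W) = 2*W
P(T, I) = -5*I + I*T
o(F) = -645 - 215*F (o(F) = -215*(F + 1*(-5 + 2*4)) = -215*(F + 1*(-5 + 8)) = -215*(F + 1*3) = -215*(F + 3) = -215*(3 + F) = -645 - 215*F)
2725 - o(38) = 2725 - (-645 - 215*38) = 2725 - (-645 - 8170) = 2725 - 1*(-8815) = 2725 + 8815 = 11540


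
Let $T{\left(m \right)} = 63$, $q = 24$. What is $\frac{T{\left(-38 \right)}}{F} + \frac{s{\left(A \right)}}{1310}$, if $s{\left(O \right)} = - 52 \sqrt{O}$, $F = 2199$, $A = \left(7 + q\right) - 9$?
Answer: $\frac{21}{733} - \frac{26 \sqrt{22}}{655} \approx -0.15754$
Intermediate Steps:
$A = 22$ ($A = \left(7 + 24\right) - 9 = 31 - 9 = 22$)
$\frac{T{\left(-38 \right)}}{F} + \frac{s{\left(A \right)}}{1310} = \frac{63}{2199} + \frac{\left(-52\right) \sqrt{22}}{1310} = 63 \cdot \frac{1}{2199} + - 52 \sqrt{22} \cdot \frac{1}{1310} = \frac{21}{733} - \frac{26 \sqrt{22}}{655}$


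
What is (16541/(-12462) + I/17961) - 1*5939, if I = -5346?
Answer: -443229992617/74609994 ≈ -5940.6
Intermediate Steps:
(16541/(-12462) + I/17961) - 1*5939 = (16541/(-12462) - 5346/17961) - 1*5939 = (16541*(-1/12462) - 5346*1/17961) - 5939 = (-16541/12462 - 1782/5987) - 5939 = -121238251/74609994 - 5939 = -443229992617/74609994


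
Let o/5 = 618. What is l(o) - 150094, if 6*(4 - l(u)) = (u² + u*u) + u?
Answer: -3333305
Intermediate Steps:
o = 3090 (o = 5*618 = 3090)
l(u) = 4 - u²/3 - u/6 (l(u) = 4 - ((u² + u*u) + u)/6 = 4 - ((u² + u²) + u)/6 = 4 - (2*u² + u)/6 = 4 - (u + 2*u²)/6 = 4 + (-u²/3 - u/6) = 4 - u²/3 - u/6)
l(o) - 150094 = (4 - ⅓*3090² - ⅙*3090) - 150094 = (4 - ⅓*9548100 - 515) - 150094 = (4 - 3182700 - 515) - 150094 = -3183211 - 150094 = -3333305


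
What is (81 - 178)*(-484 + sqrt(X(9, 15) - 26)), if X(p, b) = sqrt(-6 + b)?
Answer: 46948 - 97*I*sqrt(23) ≈ 46948.0 - 465.2*I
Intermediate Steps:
(81 - 178)*(-484 + sqrt(X(9, 15) - 26)) = (81 - 178)*(-484 + sqrt(sqrt(-6 + 15) - 26)) = -97*(-484 + sqrt(sqrt(9) - 26)) = -97*(-484 + sqrt(3 - 26)) = -97*(-484 + sqrt(-23)) = -97*(-484 + I*sqrt(23)) = 46948 - 97*I*sqrt(23)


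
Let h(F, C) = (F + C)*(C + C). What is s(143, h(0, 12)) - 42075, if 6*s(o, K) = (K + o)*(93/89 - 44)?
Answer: -24115763/534 ≈ -45161.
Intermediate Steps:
h(F, C) = 2*C*(C + F) (h(F, C) = (C + F)*(2*C) = 2*C*(C + F))
s(o, K) = -3823*K/534 - 3823*o/534 (s(o, K) = ((K + o)*(93/89 - 44))/6 = ((K + o)*(-3823/89))/6 = (-3823*K/89 - 3823*o/89)/6 = -3823*K/534 - 3823*o/534)
s(143, h(0, 12)) - 42075 = (-3823*12*(12 + 0)/267 - 3823/534*143) - 42075 = (-3823*12*12/267 - 546689/534) - 42075 = (-3823/534*288 - 546689/534) - 42075 = (-183504/89 - 546689/534) - 42075 = -1647713/534 - 42075 = -24115763/534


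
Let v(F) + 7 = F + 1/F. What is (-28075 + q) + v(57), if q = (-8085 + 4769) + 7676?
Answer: -1348904/57 ≈ -23665.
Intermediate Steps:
v(F) = -7 + F + 1/F (v(F) = -7 + (F + 1/F) = -7 + F + 1/F)
q = 4360 (q = -3316 + 7676 = 4360)
(-28075 + q) + v(57) = (-28075 + 4360) + (-7 + 57 + 1/57) = -23715 + (-7 + 57 + 1/57) = -23715 + 2851/57 = -1348904/57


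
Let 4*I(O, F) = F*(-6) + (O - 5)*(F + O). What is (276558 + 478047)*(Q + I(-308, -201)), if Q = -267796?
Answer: -687189343905/4 ≈ -1.7180e+11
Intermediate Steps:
I(O, F) = -3*F/2 + (-5 + O)*(F + O)/4 (I(O, F) = (F*(-6) + (O - 5)*(F + O))/4 = (-6*F + (-5 + O)*(F + O))/4 = -3*F/2 + (-5 + O)*(F + O)/4)
(276558 + 478047)*(Q + I(-308, -201)) = (276558 + 478047)*(-267796 + (-11/4*(-201) - 5/4*(-308) + (¼)*(-308)² + (¼)*(-201)*(-308))) = 754605*(-267796 + (2211/4 + 385 + (¼)*94864 + 15477)) = 754605*(-267796 + (2211/4 + 385 + 23716 + 15477)) = 754605*(-267796 + 160523/4) = 754605*(-910661/4) = -687189343905/4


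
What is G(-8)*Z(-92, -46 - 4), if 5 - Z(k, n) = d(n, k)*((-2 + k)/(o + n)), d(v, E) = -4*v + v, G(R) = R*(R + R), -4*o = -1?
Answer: -7091840/199 ≈ -35637.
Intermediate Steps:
o = ¼ (o = -¼*(-1) = ¼ ≈ 0.25000)
G(R) = 2*R² (G(R) = R*(2*R) = 2*R²)
d(v, E) = -3*v
Z(k, n) = 5 + 3*n*(-2 + k)/(¼ + n) (Z(k, n) = 5 - (-3*n)*(-2 + k)/(¼ + n) = 5 - (-3)*n*(-2 + k)/(¼ + n) = 5 + 3*n*(-2 + k)/(¼ + n))
G(-8)*Z(-92, -46 - 4) = (2*(-8)²)*((5 - 4*(-46 - 4) + 12*(-92)*(-46 - 4))/(1 + 4*(-46 - 4))) = (2*64)*((5 - 4*(-50) + 12*(-92)*(-50))/(1 + 4*(-50))) = 128*((5 + 200 + 55200)/(1 - 200)) = 128*(55405/(-199)) = 128*(-1/199*55405) = 128*(-55405/199) = -7091840/199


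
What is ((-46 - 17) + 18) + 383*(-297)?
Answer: -113796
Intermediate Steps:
((-46 - 17) + 18) + 383*(-297) = (-63 + 18) - 113751 = -45 - 113751 = -113796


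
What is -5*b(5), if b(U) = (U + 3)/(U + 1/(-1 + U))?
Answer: -160/21 ≈ -7.6190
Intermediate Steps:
b(U) = (3 + U)/(U + 1/(-1 + U))
-5*b(5) = -5*(-3 + 5² + 2*5)/(1 + 5² - 1*5) = -5*(-3 + 25 + 10)/(1 + 25 - 5) = -5*32/21 = -160/21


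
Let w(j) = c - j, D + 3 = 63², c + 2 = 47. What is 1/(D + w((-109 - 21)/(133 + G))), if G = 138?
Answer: 271/1087111 ≈ 0.00024928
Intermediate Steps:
c = 45 (c = -2 + 47 = 45)
D = 3966 (D = -3 + 63² = -3 + 3969 = 3966)
w(j) = 45 - j
1/(D + w((-109 - 21)/(133 + G))) = 1/(3966 + (45 - (-109 - 21)/(133 + 138))) = 1/(3966 + (45 - (-130)/271)) = 1/(3966 + (45 - 1*(-130/271))) = 1/(3966 + (45 + 130/271)) = 1/(3966 + 12325/271) = 1/(1087111/271) = 271/1087111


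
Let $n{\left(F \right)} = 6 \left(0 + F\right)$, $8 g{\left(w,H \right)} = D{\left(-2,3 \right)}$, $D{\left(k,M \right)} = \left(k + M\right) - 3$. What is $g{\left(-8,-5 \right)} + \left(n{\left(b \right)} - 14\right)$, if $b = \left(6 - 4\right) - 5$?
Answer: $- \frac{129}{4} \approx -32.25$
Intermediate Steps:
$D{\left(k,M \right)} = -3 + M + k$ ($D{\left(k,M \right)} = \left(M + k\right) - 3 = -3 + M + k$)
$g{\left(w,H \right)} = - \frac{1}{4}$ ($g{\left(w,H \right)} = \frac{-3 + 3 - 2}{8} = \frac{1}{8} \left(-2\right) = - \frac{1}{4}$)
$b = -3$ ($b = 2 - 5 = -3$)
$n{\left(F \right)} = 6 F$
$g{\left(-8,-5 \right)} + \left(n{\left(b \right)} - 14\right) = - \frac{1}{4} + \left(6 \left(-3\right) - 14\right) = - \frac{1}{4} - 32 = - \frac{129}{4}$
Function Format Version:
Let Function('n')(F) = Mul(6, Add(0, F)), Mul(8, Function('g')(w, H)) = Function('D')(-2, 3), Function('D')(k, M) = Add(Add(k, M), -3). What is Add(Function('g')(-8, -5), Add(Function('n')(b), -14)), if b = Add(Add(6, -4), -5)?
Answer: Rational(-129, 4) ≈ -32.250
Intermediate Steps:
Function('D')(k, M) = Add(-3, M, k) (Function('D')(k, M) = Add(Add(M, k), -3) = Add(-3, M, k))
Function('g')(w, H) = Rational(-1, 4) (Function('g')(w, H) = Mul(Rational(1, 8), Add(-3, 3, -2)) = Mul(Rational(1, 8), -2) = Rational(-1, 4))
b = -3 (b = Add(2, -5) = -3)
Function('n')(F) = Mul(6, F)
Add(Function('g')(-8, -5), Add(Function('n')(b), -14)) = Add(Rational(-1, 4), Add(Mul(6, -3), -14)) = Add(Rational(-1, 4), Add(-18, -14)) = Add(Rational(-1, 4), -32) = Rational(-129, 4)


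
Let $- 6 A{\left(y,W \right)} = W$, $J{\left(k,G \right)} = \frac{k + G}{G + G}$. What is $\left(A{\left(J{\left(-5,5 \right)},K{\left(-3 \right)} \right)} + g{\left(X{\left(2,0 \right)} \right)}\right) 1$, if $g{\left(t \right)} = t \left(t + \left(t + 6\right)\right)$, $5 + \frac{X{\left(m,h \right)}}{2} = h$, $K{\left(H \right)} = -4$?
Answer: $\frac{422}{3} \approx 140.67$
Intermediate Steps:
$J{\left(k,G \right)} = \frac{G + k}{2 G}$
$A{\left(y,W \right)} = - \frac{W}{6}$
$X{\left(m,h \right)} = -10 + 2 h$
$g{\left(t \right)} = t \left(6 + 2 t\right)$ ($g{\left(t \right)} = t \left(t + \left(6 + t\right)\right) = t \left(6 + 2 t\right)$)
$\left(A{\left(J{\left(-5,5 \right)},K{\left(-3 \right)} \right)} + g{\left(X{\left(2,0 \right)} \right)}\right) 1 = \left(\left(- \frac{1}{6}\right) \left(-4\right) + 2 \left(-10 + 2 \cdot 0\right) \left(3 + \left(-10 + 2 \cdot 0\right)\right)\right) 1 = \left(\frac{2}{3} + 2 \left(-10 + 0\right) \left(3 + \left(-10 + 0\right)\right)\right) 1 = \left(\frac{2}{3} + 2 \left(-10\right) \left(3 - 10\right)\right) 1 = \left(\frac{2}{3} + 2 \left(-10\right) \left(-7\right)\right) 1 = \left(\frac{2}{3} + 140\right) 1 = \frac{422}{3} \cdot 1 = \frac{422}{3}$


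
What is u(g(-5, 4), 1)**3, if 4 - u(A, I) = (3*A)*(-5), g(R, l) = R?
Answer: -357911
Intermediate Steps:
u(A, I) = 4 + 15*A (u(A, I) = 4 - 3*A*(-5) = 4 - (-15)*A = 4 + 15*A)
u(g(-5, 4), 1)**3 = (4 + 15*(-5))**3 = (4 - 75)**3 = (-71)**3 = -357911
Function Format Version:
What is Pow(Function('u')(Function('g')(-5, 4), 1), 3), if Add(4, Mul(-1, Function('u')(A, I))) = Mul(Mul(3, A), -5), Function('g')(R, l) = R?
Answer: -357911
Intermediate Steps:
Function('u')(A, I) = Add(4, Mul(15, A)) (Function('u')(A, I) = Add(4, Mul(-1, Mul(Mul(3, A), -5))) = Add(4, Mul(-1, Mul(-15, A))) = Add(4, Mul(15, A)))
Pow(Function('u')(Function('g')(-5, 4), 1), 3) = Pow(Add(4, Mul(15, -5)), 3) = Pow(Add(4, -75), 3) = Pow(-71, 3) = -357911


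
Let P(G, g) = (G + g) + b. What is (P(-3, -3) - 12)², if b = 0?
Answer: 324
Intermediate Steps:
P(G, g) = G + g (P(G, g) = (G + g) + 0 = G + g)
(P(-3, -3) - 12)² = ((-3 - 3) - 12)² = (-6 - 12)² = (-18)² = 324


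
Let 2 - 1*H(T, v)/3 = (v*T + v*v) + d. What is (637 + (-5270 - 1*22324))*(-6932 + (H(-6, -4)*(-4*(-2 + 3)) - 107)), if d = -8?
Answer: 180045803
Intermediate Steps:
H(T, v) = 30 - 3*v² - 3*T*v (H(T, v) = 6 - 3*((v*T + v*v) - 8) = 6 - 3*((T*v + v²) - 8) = 6 - 3*((v² + T*v) - 8) = 6 - 3*(-8 + v² + T*v) = 6 + (24 - 3*v² - 3*T*v) = 30 - 3*v² - 3*T*v)
(637 + (-5270 - 1*22324))*(-6932 + (H(-6, -4)*(-4*(-2 + 3)) - 107)) = (637 + (-5270 - 1*22324))*(-6932 + ((30 - 3*(-4)² - 3*(-6)*(-4))*(-4*(-2 + 3)) - 107)) = (637 + (-5270 - 22324))*(-6932 + ((30 - 3*16 - 72)*(-4*1) - 107)) = (637 - 27594)*(-6932 + ((30 - 48 - 72)*(-4) - 107)) = -26957*(-6932 + (-90*(-4) - 107)) = -26957*(-6932 + (360 - 107)) = -26957*(-6932 + 253) = -26957*(-6679) = 180045803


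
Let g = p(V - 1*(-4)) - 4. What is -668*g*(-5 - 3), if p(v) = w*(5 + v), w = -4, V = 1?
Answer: -235136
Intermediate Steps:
p(v) = -20 - 4*v (p(v) = -4*(5 + v) = -20 - 4*v)
g = -44 (g = (-20 - 4*(1 - 1*(-4))) - 4 = (-20 - 4*(1 + 4)) - 4 = (-20 - 4*5) - 4 = (-20 - 20) - 4 = -40 - 4 = -44)
-668*g*(-5 - 3) = -(-29392)*(-5 - 3) = -(-29392)*(-8) = -668*352 = -235136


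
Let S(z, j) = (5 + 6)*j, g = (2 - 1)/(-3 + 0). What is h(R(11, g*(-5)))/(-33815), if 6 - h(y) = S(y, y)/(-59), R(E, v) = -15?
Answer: -189/1995085 ≈ -9.4733e-5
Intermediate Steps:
g = -⅓ (g = 1/(-3) = 1*(-⅓) = -⅓ ≈ -0.33333)
S(z, j) = 11*j
h(y) = 6 + 11*y/59 (h(y) = 6 - 11*y/(-59) = 6 - 11*y*(-1)/59 = 6 - (-11)*y/59 = 6 + 11*y/59)
h(R(11, g*(-5)))/(-33815) = (6 + (11/59)*(-15))/(-33815) = (6 - 165/59)*(-1/33815) = (189/59)*(-1/33815) = -189/1995085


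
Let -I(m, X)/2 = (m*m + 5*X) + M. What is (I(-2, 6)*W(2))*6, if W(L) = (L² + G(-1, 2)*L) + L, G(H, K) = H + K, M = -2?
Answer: -3072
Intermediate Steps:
I(m, X) = 4 - 10*X - 2*m² (I(m, X) = -2*((m*m + 5*X) - 2) = -2*((m² + 5*X) - 2) = -2*(-2 + m² + 5*X) = 4 - 10*X - 2*m²)
W(L) = L² + 2*L (W(L) = (L² + (-1 + 2)*L) + L = (L² + 1*L) + L = (L² + L) + L = (L + L²) + L = L² + 2*L)
(I(-2, 6)*W(2))*6 = ((4 - 10*6 - 2*(-2)²)*(2*(2 + 2)))*6 = ((4 - 60 - 2*4)*(2*4))*6 = ((4 - 60 - 8)*8)*6 = -64*8*6 = -512*6 = -3072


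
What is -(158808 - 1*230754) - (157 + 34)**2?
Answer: 35465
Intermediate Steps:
-(158808 - 1*230754) - (157 + 34)**2 = -(158808 - 230754) - 1*191**2 = -1*(-71946) - 1*36481 = 71946 - 36481 = 35465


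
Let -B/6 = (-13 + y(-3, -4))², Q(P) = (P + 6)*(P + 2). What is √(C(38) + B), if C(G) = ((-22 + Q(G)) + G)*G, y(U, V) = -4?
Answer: 3*√7306 ≈ 256.43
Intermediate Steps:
Q(P) = (2 + P)*(6 + P) (Q(P) = (6 + P)*(2 + P) = (2 + P)*(6 + P))
C(G) = G*(-10 + G² + 9*G) (C(G) = ((-22 + (12 + G² + 8*G)) + G)*G = ((-10 + G² + 8*G) + G)*G = (-10 + G² + 9*G)*G = G*(-10 + G² + 9*G))
B = -1734 (B = -6*(-13 - 4)² = -6*(-17)² = -6*289 = -1734)
√(C(38) + B) = √(38*(-10 + 38² + 9*38) - 1734) = √(38*(-10 + 1444 + 342) - 1734) = √(38*1776 - 1734) = √(67488 - 1734) = √65754 = 3*√7306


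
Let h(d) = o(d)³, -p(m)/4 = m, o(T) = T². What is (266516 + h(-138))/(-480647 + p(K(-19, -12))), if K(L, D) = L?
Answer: -6906762703700/480571 ≈ -1.4372e+7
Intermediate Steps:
p(m) = -4*m
h(d) = d⁶ (h(d) = (d²)³ = d⁶)
(266516 + h(-138))/(-480647 + p(K(-19, -12))) = (266516 + (-138)⁶)/(-480647 - 4*(-19)) = (266516 + 6906762437184)/(-480647 + 76) = 6906762703700/(-480571) = 6906762703700*(-1/480571) = -6906762703700/480571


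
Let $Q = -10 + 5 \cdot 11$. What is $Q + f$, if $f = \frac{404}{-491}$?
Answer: $\frac{21691}{491} \approx 44.177$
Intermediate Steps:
$f = - \frac{404}{491}$ ($f = 404 \left(- \frac{1}{491}\right) = - \frac{404}{491} \approx -0.82281$)
$Q = 45$ ($Q = -10 + 55 = 45$)
$Q + f = 45 - \frac{404}{491} = \frac{21691}{491}$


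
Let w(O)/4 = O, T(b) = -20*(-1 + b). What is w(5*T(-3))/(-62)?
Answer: -800/31 ≈ -25.806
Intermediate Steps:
T(b) = 20 - 20*b (T(b) = -4*(-5 + 5*b) = 20 - 20*b)
w(O) = 4*O
w(5*T(-3))/(-62) = (4*(5*(20 - 20*(-3))))/(-62) = (4*(5*(20 + 60)))*(-1/62) = (4*(5*80))*(-1/62) = (4*400)*(-1/62) = 1600*(-1/62) = -800/31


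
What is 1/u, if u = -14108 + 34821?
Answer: 1/20713 ≈ 4.8279e-5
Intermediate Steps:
u = 20713
1/u = 1/20713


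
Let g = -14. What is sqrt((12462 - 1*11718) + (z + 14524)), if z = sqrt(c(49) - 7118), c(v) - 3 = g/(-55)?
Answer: sqrt(46185700 + 495*I*sqrt(265705))/55 ≈ 123.56 + 0.34132*I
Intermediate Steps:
c(v) = 179/55 (c(v) = 3 - 14/(-55) = 3 - 14*(-1/55) = 3 + 14/55 = 179/55)
z = 9*I*sqrt(265705)/55 (z = sqrt(179/55 - 7118) = sqrt(-391311/55) = 9*I*sqrt(265705)/55 ≈ 84.349*I)
sqrt((12462 - 1*11718) + (z + 14524)) = sqrt((12462 - 1*11718) + (9*I*sqrt(265705)/55 + 14524)) = sqrt((12462 - 11718) + (14524 + 9*I*sqrt(265705)/55)) = sqrt(744 + (14524 + 9*I*sqrt(265705)/55)) = sqrt(15268 + 9*I*sqrt(265705)/55)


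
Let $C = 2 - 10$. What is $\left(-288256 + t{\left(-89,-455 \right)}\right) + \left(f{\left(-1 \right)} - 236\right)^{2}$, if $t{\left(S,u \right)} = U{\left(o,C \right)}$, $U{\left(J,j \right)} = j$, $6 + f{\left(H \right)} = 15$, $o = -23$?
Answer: $-236735$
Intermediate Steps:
$C = -8$
$f{\left(H \right)} = 9$ ($f{\left(H \right)} = -6 + 15 = 9$)
$t{\left(S,u \right)} = -8$
$\left(-288256 + t{\left(-89,-455 \right)}\right) + \left(f{\left(-1 \right)} - 236\right)^{2} = \left(-288256 - 8\right) + \left(9 - 236\right)^{2} = -288264 + \left(-227\right)^{2} = -288264 + 51529 = -236735$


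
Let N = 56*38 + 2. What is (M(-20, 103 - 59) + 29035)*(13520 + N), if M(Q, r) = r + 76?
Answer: 456275750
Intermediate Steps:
M(Q, r) = 76 + r
N = 2130 (N = 2128 + 2 = 2130)
(M(-20, 103 - 59) + 29035)*(13520 + N) = ((76 + (103 - 59)) + 29035)*(13520 + 2130) = ((76 + 44) + 29035)*15650 = (120 + 29035)*15650 = 29155*15650 = 456275750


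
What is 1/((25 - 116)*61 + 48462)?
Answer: 1/42911 ≈ 2.3304e-5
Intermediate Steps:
1/((25 - 116)*61 + 48462) = 1/(-91*61 + 48462) = 1/(-5551 + 48462) = 1/42911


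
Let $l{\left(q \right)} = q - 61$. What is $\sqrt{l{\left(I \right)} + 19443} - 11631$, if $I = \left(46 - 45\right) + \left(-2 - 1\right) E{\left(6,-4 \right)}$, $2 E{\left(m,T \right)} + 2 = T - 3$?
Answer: $-11631 + \frac{\sqrt{77586}}{2} \approx -11492.0$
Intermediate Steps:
$E{\left(m,T \right)} = - \frac{5}{2} + \frac{T}{2}$ ($E{\left(m,T \right)} = -1 + \frac{T - 3}{2} = -1 + \frac{-3 + T}{2} = -1 + \left(- \frac{3}{2} + \frac{T}{2}\right) = - \frac{5}{2} + \frac{T}{2}$)
$I = \frac{29}{2}$ ($I = \left(46 - 45\right) + \left(-2 - 1\right) \left(- \frac{5}{2} + \frac{1}{2} \left(-4\right)\right) = 1 - 3 \left(- \frac{5}{2} - 2\right) = 1 - - \frac{27}{2} = 1 + \frac{27}{2} = \frac{29}{2} \approx 14.5$)
$l{\left(q \right)} = -61 + q$
$\sqrt{l{\left(I \right)} + 19443} - 11631 = \sqrt{\left(-61 + \frac{29}{2}\right) + 19443} - 11631 = \sqrt{- \frac{93}{2} + 19443} - 11631 = \sqrt{\frac{38793}{2}} - 11631 = \frac{\sqrt{77586}}{2} - 11631 = -11631 + \frac{\sqrt{77586}}{2}$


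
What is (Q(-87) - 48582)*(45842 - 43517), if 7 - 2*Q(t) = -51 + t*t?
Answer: -243369375/2 ≈ -1.2168e+8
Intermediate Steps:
Q(t) = 29 - t²/2 (Q(t) = 7/2 - (-51 + t*t)/2 = 7/2 - (-51 + t²)/2 = 7/2 + (51/2 - t²/2) = 29 - t²/2)
(Q(-87) - 48582)*(45842 - 43517) = ((29 - ½*(-87)²) - 48582)*(45842 - 43517) = ((29 - ½*7569) - 48582)*2325 = ((29 - 7569/2) - 48582)*2325 = (-7511/2 - 48582)*2325 = -104675/2*2325 = -243369375/2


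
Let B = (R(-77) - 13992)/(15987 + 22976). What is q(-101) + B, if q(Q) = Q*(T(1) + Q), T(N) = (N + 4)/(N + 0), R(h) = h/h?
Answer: 377771257/38963 ≈ 9695.6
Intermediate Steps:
R(h) = 1
B = -13991/38963 (B = (1 - 13992)/(15987 + 22976) = -13991/38963 ≈ -0.35908)
T(N) = (4 + N)/N
q(Q) = Q*(5 + Q) (q(Q) = Q*((4 + 1)/1 + Q) = Q*(1*5 + Q) = Q*(5 + Q))
q(-101) + B = -101*(5 - 101) - 13991/38963 = -101*(-96) - 13991/38963 = 9696 - 13991/38963 = 377771257/38963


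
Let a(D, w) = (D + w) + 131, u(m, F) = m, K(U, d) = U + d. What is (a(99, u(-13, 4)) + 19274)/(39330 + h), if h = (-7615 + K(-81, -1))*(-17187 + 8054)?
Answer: 19491/70336031 ≈ 0.00027711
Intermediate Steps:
a(D, w) = 131 + D + w
h = 70296701 (h = (-7615 + (-81 - 1))*(-17187 + 8054) = (-7615 - 82)*(-9133) = -7697*(-9133) = 70296701)
(a(99, u(-13, 4)) + 19274)/(39330 + h) = ((131 + 99 - 13) + 19274)/(39330 + 70296701) = (217 + 19274)/70336031 = 19491*(1/70336031) = 19491/70336031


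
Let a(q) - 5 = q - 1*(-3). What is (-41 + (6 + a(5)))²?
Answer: 484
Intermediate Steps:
a(q) = 8 + q (a(q) = 5 + (q - 1*(-3)) = 5 + (q + 3) = 5 + (3 + q) = 8 + q)
(-41 + (6 + a(5)))² = (-41 + (6 + (8 + 5)))² = (-41 + (6 + 13))² = (-41 + 19)² = (-22)² = 484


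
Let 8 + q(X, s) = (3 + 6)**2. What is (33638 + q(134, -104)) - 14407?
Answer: 19304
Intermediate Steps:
q(X, s) = 73 (q(X, s) = -8 + (3 + 6)**2 = -8 + 9**2 = -8 + 81 = 73)
(33638 + q(134, -104)) - 14407 = (33638 + 73) - 14407 = 33711 - 14407 = 19304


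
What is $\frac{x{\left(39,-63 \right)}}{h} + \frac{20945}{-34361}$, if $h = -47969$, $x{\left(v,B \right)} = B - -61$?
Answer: $- \frac{1004641983}{1648262809} \approx -0.60952$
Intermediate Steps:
$x{\left(v,B \right)} = 61 + B$ ($x{\left(v,B \right)} = B + 61 = 61 + B$)
$\frac{x{\left(39,-63 \right)}}{h} + \frac{20945}{-34361} = \frac{61 - 63}{-47969} + \frac{20945}{-34361} = \left(-2\right) \left(- \frac{1}{47969}\right) + 20945 \left(- \frac{1}{34361}\right) = \frac{2}{47969} - \frac{20945}{34361} = - \frac{1004641983}{1648262809}$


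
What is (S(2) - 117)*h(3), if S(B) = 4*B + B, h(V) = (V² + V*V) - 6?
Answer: -1284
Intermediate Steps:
h(V) = -6 + 2*V² (h(V) = (V² + V²) - 6 = 2*V² - 6 = -6 + 2*V²)
S(B) = 5*B
(S(2) - 117)*h(3) = (5*2 - 117)*(-6 + 2*3²) = (10 - 117)*(-6 + 2*9) = -107*(-6 + 18) = -107*12 = -1284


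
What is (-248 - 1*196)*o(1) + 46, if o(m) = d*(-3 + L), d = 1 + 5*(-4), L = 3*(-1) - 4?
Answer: -84314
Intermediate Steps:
L = -7 (L = -3 - 4 = -7)
d = -19 (d = 1 - 20 = -19)
o(m) = 190 (o(m) = -19*(-3 - 7) = -19*(-10) = 190)
(-248 - 1*196)*o(1) + 46 = (-248 - 1*196)*190 + 46 = (-248 - 196)*190 + 46 = -444*190 + 46 = -84360 + 46 = -84314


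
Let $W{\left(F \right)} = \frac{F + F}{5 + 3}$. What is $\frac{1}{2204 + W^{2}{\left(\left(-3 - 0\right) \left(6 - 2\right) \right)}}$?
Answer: $\frac{1}{2213} \approx 0.00045188$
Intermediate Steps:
$W{\left(F \right)} = \frac{F}{4}$ ($W{\left(F \right)} = \frac{2 F}{8} = 2 F \frac{1}{8} = \frac{F}{4}$)
$\frac{1}{2204 + W^{2}{\left(\left(-3 - 0\right) \left(6 - 2\right) \right)}} = \frac{1}{2204 + \left(\frac{\left(-3 - 0\right) \left(6 - 2\right)}{4}\right)^{2}} = \frac{1}{2204 + \left(\frac{\left(-3 + 0\right) 4}{4}\right)^{2}} = \frac{1}{2204 + \left(\frac{\left(-3\right) 4}{4}\right)^{2}} = \frac{1}{2204 + \left(\frac{1}{4} \left(-12\right)\right)^{2}} = \frac{1}{2204 + \left(-3\right)^{2}} = \frac{1}{2204 + 9} = \frac{1}{2213}$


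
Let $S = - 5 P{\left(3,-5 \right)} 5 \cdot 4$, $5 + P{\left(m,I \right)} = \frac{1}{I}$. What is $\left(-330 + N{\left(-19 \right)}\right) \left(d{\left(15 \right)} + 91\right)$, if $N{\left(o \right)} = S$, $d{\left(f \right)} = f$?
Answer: $20140$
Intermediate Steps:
$P{\left(m,I \right)} = -5 + \frac{1}{I}$
$S = 520$ ($S = - 5 \left(-5 + \frac{1}{-5}\right) 5 \cdot 4 = - 5 \left(-5 - \frac{1}{5}\right) 5 \cdot 4 = - 5 \left(\left(- \frac{26}{5}\right) 5\right) 4 = \left(-5\right) \left(-26\right) 4 = 130 \cdot 4 = 520$)
$N{\left(o \right)} = 520$
$\left(-330 + N{\left(-19 \right)}\right) \left(d{\left(15 \right)} + 91\right) = \left(-330 + 520\right) \left(15 + 91\right) = 190 \cdot 106 = 20140$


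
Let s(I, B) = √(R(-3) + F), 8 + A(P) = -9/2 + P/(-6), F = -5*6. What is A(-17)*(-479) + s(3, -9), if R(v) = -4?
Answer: 13891/3 + I*√34 ≈ 4630.3 + 5.831*I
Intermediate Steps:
F = -30
A(P) = -25/2 - P/6 (A(P) = -8 + (-9/2 + P/(-6)) = -8 + (-9*½ + P*(-⅙)) = -8 + (-9/2 - P/6) = -25/2 - P/6)
s(I, B) = I*√34 (s(I, B) = √(-4 - 30) = √(-34) = I*√34)
A(-17)*(-479) + s(3, -9) = (-25/2 - ⅙*(-17))*(-479) + I*√34 = (-25/2 + 17/6)*(-479) + I*√34 = -29/3*(-479) + I*√34 = 13891/3 + I*√34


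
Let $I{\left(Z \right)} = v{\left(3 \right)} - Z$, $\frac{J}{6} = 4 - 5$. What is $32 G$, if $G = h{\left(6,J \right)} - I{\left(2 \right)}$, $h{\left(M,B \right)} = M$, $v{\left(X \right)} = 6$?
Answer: $64$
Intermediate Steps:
$J = -6$ ($J = 6 \left(4 - 5\right) = 6 \left(-1\right) = -6$)
$I{\left(Z \right)} = 6 - Z$
$G = 2$ ($G = 6 - \left(6 - 2\right) = 6 - 4 = 2$)
$32 G = 32 \cdot 2 = 64$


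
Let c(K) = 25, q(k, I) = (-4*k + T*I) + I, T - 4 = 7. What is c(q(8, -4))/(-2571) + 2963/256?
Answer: 7611473/658176 ≈ 11.564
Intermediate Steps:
T = 11 (T = 4 + 7 = 11)
q(k, I) = -4*k + 12*I (q(k, I) = (-4*k + 11*I) + I = -4*k + 12*I)
c(q(8, -4))/(-2571) + 2963/256 = 25/(-2571) + 2963/256 = 25*(-1/2571) + 2963*(1/256) = -25/2571 + 2963/256 = 7611473/658176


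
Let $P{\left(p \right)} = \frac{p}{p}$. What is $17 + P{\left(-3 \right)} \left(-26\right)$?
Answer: $-9$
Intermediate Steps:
$P{\left(p \right)} = 1$
$17 + P{\left(-3 \right)} \left(-26\right) = 17 + 1 \left(-26\right) = 17 - 26 = -9$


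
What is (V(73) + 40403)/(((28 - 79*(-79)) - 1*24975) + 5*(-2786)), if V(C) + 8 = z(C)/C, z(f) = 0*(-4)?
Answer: -40395/32636 ≈ -1.2377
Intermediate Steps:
z(f) = 0
V(C) = -8 (V(C) = -8 + 0/C = -8 + 0 = -8)
(V(73) + 40403)/(((28 - 79*(-79)) - 1*24975) + 5*(-2786)) = (-8 + 40403)/(((28 - 79*(-79)) - 1*24975) + 5*(-2786)) = 40395/(((28 + 6241) - 24975) - 13930) = 40395/((6269 - 24975) - 13930) = 40395/(-18706 - 13930) = 40395/(-32636) = 40395*(-1/32636) = -40395/32636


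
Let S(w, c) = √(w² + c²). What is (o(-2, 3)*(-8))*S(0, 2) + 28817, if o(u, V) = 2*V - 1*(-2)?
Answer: 28689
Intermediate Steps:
S(w, c) = √(c² + w²)
o(u, V) = 2 + 2*V (o(u, V) = 2*V + 2 = 2 + 2*V)
(o(-2, 3)*(-8))*S(0, 2) + 28817 = ((2 + 2*3)*(-8))*√(2² + 0²) + 28817 = ((2 + 6)*(-8))*√(4 + 0) + 28817 = (8*(-8))*√4 + 28817 = -64*2 + 28817 = -128 + 28817 = 28689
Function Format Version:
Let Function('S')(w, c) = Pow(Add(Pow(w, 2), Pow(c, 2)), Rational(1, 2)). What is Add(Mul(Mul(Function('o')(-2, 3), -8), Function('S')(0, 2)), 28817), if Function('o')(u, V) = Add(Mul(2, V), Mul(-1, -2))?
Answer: 28689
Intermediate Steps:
Function('S')(w, c) = Pow(Add(Pow(c, 2), Pow(w, 2)), Rational(1, 2))
Function('o')(u, V) = Add(2, Mul(2, V)) (Function('o')(u, V) = Add(Mul(2, V), 2) = Add(2, Mul(2, V)))
Add(Mul(Mul(Function('o')(-2, 3), -8), Function('S')(0, 2)), 28817) = Add(Mul(Mul(Add(2, Mul(2, 3)), -8), Pow(Add(Pow(2, 2), Pow(0, 2)), Rational(1, 2))), 28817) = Add(Mul(Mul(Add(2, 6), -8), Pow(Add(4, 0), Rational(1, 2))), 28817) = Add(Mul(Mul(8, -8), Pow(4, Rational(1, 2))), 28817) = Add(Mul(-64, 2), 28817) = Add(-128, 28817) = 28689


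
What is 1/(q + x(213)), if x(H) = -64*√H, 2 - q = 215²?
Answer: -46223/2135693281 + 64*√213/2135693281 ≈ -2.1206e-5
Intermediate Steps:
q = -46223 (q = 2 - 1*215² = 2 - 1*46225 = 2 - 46225 = -46223)
1/(q + x(213)) = 1/(-46223 - 64*√213)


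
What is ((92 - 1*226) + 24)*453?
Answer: -49830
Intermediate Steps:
((92 - 1*226) + 24)*453 = ((92 - 226) + 24)*453 = (-134 + 24)*453 = -110*453 = -49830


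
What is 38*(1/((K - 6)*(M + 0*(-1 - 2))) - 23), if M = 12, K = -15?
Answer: -110143/126 ≈ -874.15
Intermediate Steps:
38*(1/((K - 6)*(M + 0*(-1 - 2))) - 23) = 38*(1/((-15 - 6)*(12 + 0*(-1 - 2))) - 23) = 38*(1/(-21*(12 + 0*(-3))) - 23) = 38*(1/(-21*(12 + 0)) - 23) = 38*(1/(-21*12) - 23) = 38*(1/(-252) - 23) = 38*(-1/252 - 23) = 38*(-5797/252) = -110143/126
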